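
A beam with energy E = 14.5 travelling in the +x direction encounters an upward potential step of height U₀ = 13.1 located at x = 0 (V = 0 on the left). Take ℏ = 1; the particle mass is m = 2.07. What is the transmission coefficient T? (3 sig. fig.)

T = 0.723

The wavenumbers are k₁ = √(2mE)/ℏ = 7.748 on the left and k₂ = √(2m(E − U₀))/ℏ = 2.407 on the right.
Matching ψ and ψ′ at x = 0 gives r = (k₁ − k₂)/(k₁ + k₂), so R = r² = 0.2765 and T = 1 − R = 0.7235.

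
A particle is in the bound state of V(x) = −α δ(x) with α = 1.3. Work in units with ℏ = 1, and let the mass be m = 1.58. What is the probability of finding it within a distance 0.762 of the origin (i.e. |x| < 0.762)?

P = 0.956

The normalised bound state is ψ = √κ e^{−κ|x|} with κ = mα/ℏ² = 2.054.
P(|x| < d) = ∫_{−d}^{d} κ e^{−2κ|x|} dx = 1 − e^{−2κd} = 1 − e^{−3.130} = 0.9563.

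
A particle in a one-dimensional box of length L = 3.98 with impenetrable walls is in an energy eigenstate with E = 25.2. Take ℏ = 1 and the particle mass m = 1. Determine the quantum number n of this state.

From E_n = n²π²ℏ²/(2mL²) invert to n = √(2mL²E)/(πℏ).
n = (3.98/π) × √(2 × 1 × 25.2) = 8.994 → n = 9.

n = 9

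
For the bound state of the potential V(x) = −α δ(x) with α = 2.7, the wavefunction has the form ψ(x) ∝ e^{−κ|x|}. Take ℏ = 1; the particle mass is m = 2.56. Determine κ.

κ = 6.91

Integrate −(ℏ²/2m)ψ'' − αδ(x)ψ = Eψ from −ε to +ε: the ψ'' term gives ψ'(0⁺) − ψ'(0⁻) and the δ term gives −(2mα/ℏ²)ψ(0).
With ψ ∝ e^{−κ|x|} this yields −2κ = −2mα/ℏ², so κ = mα/ℏ² = 6.912.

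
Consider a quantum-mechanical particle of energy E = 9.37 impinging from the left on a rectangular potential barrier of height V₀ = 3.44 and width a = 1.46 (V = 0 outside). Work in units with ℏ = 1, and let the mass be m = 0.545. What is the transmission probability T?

Above the barrier the interior wavenumber is k₂ = √(2m(E − V₀))/ℏ = 2.542, giving phase k₂a = 3.712.
Matching at both interfaces gives T⁻¹ = 1 + V₀² sin²(k₂a) / [4E(E − V₀)] = 1.016, hence T = 0.985.

T = 0.985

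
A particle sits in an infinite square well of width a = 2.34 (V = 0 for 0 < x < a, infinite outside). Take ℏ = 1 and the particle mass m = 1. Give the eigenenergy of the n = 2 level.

Requiring ψ(0) = ψ(a) = 0 quantises k = nπ/a, hence E_n = ℏ²k²/2m = n²π²ℏ²/(2ma²).
E_2 = 2² × π² / (2 × 1 × 2.34²) = 3.605.

E = 3.60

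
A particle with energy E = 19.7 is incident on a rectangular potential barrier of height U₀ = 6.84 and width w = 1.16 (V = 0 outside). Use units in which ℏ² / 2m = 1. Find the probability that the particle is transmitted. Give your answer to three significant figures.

T = 0.968

Above the barrier the interior wavenumber is k₂ = √(2m(E − U₀))/ℏ = 3.586, giving phase k₂w = 4.160.
Matching at both interfaces gives T⁻¹ = 1 + U₀² sin²(k₂w) / [4E(E − U₀)] = 1.033, hence T = 0.968.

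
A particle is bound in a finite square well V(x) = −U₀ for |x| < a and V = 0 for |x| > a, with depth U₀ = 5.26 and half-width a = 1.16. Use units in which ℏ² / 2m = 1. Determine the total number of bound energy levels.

Define the well-strength parameter z₀ = (a/ℏ)√(2mU₀) = 1.16 × √(2·0.5·5.26) = 2.660.
A new bound state (alternating even/odd) appears each time z₀ passes a multiple of π/2, so N = ⌊2z₀/π⌋ + 1 = ⌊1.694⌋ + 1 = 2.

N = 2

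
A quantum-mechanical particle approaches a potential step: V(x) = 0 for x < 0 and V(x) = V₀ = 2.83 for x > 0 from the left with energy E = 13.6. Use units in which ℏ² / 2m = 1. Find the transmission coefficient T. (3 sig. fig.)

The wavenumbers are k₁ = √(2mE)/ℏ = 3.688 on the left and k₂ = √(2m(E − V₀))/ℏ = 3.282 on the right.
Continuity of ψ and ψ′ at the step yields the reflection amplitude r = (k₁ − k₂)/(k₁ + k₂) = 0.05826; thus R = |r|² = 0.003394, T = 0.9966.

T = 0.997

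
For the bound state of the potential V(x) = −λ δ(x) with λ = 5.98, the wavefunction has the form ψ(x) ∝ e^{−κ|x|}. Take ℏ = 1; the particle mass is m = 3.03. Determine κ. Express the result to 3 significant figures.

Integrating the TISE across x = 0 gives the cusp condition ψ'(0⁺) − ψ'(0⁻) = −(2mλ/ℏ²)ψ(0).
With ψ ∝ e^{−κ|x|} this yields −2κ = −2mλ/ℏ², so κ = mλ/ℏ² = 18.12.

κ = 18.1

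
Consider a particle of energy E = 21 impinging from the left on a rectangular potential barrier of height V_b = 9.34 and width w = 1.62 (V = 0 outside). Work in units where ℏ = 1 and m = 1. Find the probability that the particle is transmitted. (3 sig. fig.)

T = 0.918

Above the barrier the interior wavenumber is k₂ = √(2m(E − V_b))/ℏ = 4.829, giving phase k₂w = 7.823.
T = [1 + V_b² sin²(k₂w) / (4E(E − V_b))]⁻¹ = 1/1.089 = 0.918.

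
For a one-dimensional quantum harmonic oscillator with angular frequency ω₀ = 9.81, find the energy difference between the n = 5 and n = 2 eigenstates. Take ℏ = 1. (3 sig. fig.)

E_n = ℏω₀(n + ½), so ΔE = (5 − 2) ℏω₀ = 3 × 9.81 = 29.43.

ΔE = 29.4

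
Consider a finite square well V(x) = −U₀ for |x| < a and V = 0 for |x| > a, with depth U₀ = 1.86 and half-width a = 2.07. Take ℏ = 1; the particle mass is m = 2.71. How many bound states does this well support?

The dimensionless depth is z₀ = a√(2mU₀)/ℏ = 2.07 × √(10.08) = 6.572.
A new bound state (alternating even/odd) appears each time z₀ passes a multiple of π/2, so N = ⌊2z₀/π⌋ + 1 = ⌊4.184⌋ + 1 = 5.

N = 5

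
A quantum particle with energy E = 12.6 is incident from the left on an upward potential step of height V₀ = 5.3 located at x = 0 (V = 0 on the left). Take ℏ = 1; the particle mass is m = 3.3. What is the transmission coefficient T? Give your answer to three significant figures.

T = 0.982

The wavenumbers are k₁ = √(2mE)/ℏ = 9.119 on the left and k₂ = √(2m(E − V₀))/ℏ = 6.941 on the right.
Continuity of ψ and ψ′ at the step yields the reflection amplitude r = (k₁ − k₂)/(k₁ + k₂) = 0.1356; thus R = |r|² = 0.01839, T = 0.9816.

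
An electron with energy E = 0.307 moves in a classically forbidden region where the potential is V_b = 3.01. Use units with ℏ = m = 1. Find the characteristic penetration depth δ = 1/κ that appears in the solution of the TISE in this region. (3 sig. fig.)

Since E < V_b the TISE in this region is ψ'' = κ²ψ with κ = √(2m(V_b − E))/ℏ.
κ = √(2 × 1 × 2.703) = 2.325. The penetration depth is δ = 1/κ = 0.430.

δ = 0.430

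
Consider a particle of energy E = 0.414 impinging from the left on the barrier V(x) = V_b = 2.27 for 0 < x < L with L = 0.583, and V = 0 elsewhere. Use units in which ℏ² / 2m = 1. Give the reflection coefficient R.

R = 0.565

Since E < V_b the interior solution is evanescent with decay constant κ = √(2m(V_b − E))/ℏ = 1.362.
κL = 0.7943, sinh(κL) = 0.8804.
Matching ψ, ψ′ at both faces gives T = [1 + V_b² sinh²(κL) / (4E(V_b − E))]⁻¹ = 1/2.300 = 0.435.
R = 1 − T = 0.565.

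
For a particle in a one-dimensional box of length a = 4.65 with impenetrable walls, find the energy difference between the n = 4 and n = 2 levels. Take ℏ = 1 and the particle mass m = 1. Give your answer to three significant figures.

E_n = n²π²ℏ²/(2ma²), so ΔE = (4² − 2²) π²ℏ²/(2ma²).
ΔE = 12 × π² / (2 × 1 × 4.65²) = 2.739.

ΔE = 2.74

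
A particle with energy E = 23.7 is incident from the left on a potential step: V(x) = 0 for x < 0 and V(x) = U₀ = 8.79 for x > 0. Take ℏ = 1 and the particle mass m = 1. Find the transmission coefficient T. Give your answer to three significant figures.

T = 0.987

The wavenumbers are k₁ = √(2mE)/ℏ = 6.885 on the left and k₂ = √(2m(E − U₀))/ℏ = 5.461 on the right.
Matching ψ and ψ′ at x = 0 gives r = (k₁ − k₂)/(k₁ + k₂), so R = r² = 0.01330 and T = 1 − R = 0.9867.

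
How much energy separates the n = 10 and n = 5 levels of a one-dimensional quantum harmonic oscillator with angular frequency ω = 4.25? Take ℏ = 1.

E_n = ℏω(n + ½), so ΔE = (10 − 5) ℏω = 5 × 4.25 = 21.25.

ΔE = 21.3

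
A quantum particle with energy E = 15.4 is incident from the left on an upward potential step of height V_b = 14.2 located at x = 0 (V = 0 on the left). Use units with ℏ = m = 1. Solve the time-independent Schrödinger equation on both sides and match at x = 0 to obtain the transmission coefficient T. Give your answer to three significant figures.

T = 0.682

The wavenumbers are k₁ = √(2mE)/ℏ = 5.550 on the left and k₂ = √(2m(E − V_b))/ℏ = 1.549 on the right.
Continuity of ψ and ψ′ at the step yields the reflection amplitude r = (k₁ − k₂)/(k₁ + k₂) = 0.5635; thus R = |r|² = 0.3176, T = 0.6824.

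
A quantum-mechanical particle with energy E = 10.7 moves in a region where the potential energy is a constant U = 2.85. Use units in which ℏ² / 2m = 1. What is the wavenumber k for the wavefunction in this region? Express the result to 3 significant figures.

k = 2.80

With E > U the solution is oscillatory, ψ ∝ e^{±ikx} with k = √(2m(E − U))/ℏ.
k = √(2 × 0.5 × 7.85) = 2.802.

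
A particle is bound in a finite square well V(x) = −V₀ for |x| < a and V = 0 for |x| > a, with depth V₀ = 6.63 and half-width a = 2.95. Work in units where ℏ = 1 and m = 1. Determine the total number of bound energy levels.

N = 7

The dimensionless depth is z₀ = a√(2mV₀)/ℏ = 2.95 × √(13.26) = 10.74.
A new bound state (alternating even/odd) appears each time z₀ passes a multiple of π/2, so N = ⌊2z₀/π⌋ + 1 = ⌊6.839⌋ + 1 = 7.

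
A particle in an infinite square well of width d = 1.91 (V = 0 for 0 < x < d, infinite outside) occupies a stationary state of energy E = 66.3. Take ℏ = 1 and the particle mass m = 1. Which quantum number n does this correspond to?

From E_n = n²π²ℏ²/(2md²) invert to n = √(2md²E)/(πℏ).
n = (1.91/π) × √(2 × 1 × 66.3) = 7.001 → n = 7.

n = 7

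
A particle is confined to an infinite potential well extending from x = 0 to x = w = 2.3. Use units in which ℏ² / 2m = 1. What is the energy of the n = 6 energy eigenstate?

E = 67.2

Requiring ψ(0) = ψ(w) = 0 quantises k = nπ/w, hence E_n = ℏ²k²/2m = n²π²ℏ²/(2mw²).
E_6 = 6² × π² / (2 × 0.5 × 2.3²) = 67.17.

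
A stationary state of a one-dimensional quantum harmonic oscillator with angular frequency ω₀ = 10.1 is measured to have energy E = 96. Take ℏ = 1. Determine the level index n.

Invert E_n = (n + ½)ℏω₀: n = E/ℏω₀ − ½ = 9.005, so n = 9.

n = 9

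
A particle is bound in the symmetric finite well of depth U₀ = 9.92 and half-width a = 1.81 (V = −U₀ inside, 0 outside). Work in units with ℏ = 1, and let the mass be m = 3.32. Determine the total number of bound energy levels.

Define the well-strength parameter z₀ = (a/ℏ)√(2mU₀) = 1.81 × √(2·3.32·9.92) = 14.69.
A new bound state (alternating even/odd) appears each time z₀ passes a multiple of π/2, so N = ⌊2z₀/π⌋ + 1 = ⌊9.352⌋ + 1 = 10.

N = 10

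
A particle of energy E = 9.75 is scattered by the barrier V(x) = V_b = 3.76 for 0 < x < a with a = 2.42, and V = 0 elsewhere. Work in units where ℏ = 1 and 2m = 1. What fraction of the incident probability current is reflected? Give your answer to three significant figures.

R = 0.00747

E > V_b: inside the barrier k₂ = √(2m(E − V_b))/ℏ = 2.447, k₂a = 5.923.
T = [1 + V_b² sin²(k₂a) / (4E(E − V_b))]⁻¹ = 1/1.008 = 0.993.
R = 1 − T = 0.00747.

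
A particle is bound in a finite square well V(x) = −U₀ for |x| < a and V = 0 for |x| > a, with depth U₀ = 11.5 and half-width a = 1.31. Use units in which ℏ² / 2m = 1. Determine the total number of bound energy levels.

N = 3

The dimensionless depth is z₀ = a√(2mU₀)/ℏ = 1.31 × √(11.50) = 4.442.
The even/odd transcendental equations gain one root per π/2 in z₀, giving N = 1 + ⌊2z₀/π⌋ = 1 + ⌊2.828⌋ = 3.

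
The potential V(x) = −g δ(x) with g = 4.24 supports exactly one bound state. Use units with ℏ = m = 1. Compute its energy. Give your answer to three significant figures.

The bound state is ψ(x) = √κ e^{−κ|x|}. The derivative jump ψ'(0⁺) − ψ'(0⁻) = −(2mg/ℏ²)ψ(0) fixes κ = mg/ℏ² = 4.240.
Then E = −ℏ²κ²/(2m) = −mg²/(2ℏ²) = -8.989.

E = -8.99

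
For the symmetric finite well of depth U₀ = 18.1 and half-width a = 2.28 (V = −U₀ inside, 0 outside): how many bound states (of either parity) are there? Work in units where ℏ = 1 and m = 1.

Define the well-strength parameter z₀ = (a/ℏ)√(2mU₀) = 2.28 × √(2·1·18.1) = 13.72.
A new bound state (alternating even/odd) appears each time z₀ passes a multiple of π/2, so N = ⌊2z₀/π⌋ + 1 = ⌊8.733⌋ + 1 = 9.

N = 9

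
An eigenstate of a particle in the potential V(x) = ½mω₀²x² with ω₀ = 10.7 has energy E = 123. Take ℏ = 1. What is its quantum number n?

Invert E_n = (n + ½)ℏω₀: n = E/ℏω₀ − ½ = 10.995, so n = 11.

n = 11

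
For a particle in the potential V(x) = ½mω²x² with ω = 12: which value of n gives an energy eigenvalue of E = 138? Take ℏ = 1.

n = 11

E_n = ℏω(n + ½) ⇒ n = E/(ℏω) − ½ = 138/12 − 0.5 = 11.000 → n = 11.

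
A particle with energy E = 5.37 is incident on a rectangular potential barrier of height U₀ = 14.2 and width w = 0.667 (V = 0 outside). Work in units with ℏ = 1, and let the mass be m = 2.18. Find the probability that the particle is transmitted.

Since E < U₀ the interior solution is evanescent with decay constant κ = √(2m(U₀ − E))/ℏ = 6.205.
κw = 4.139, sinh(κw) = 31.35.
Matching ψ, ψ′ at both faces gives T = [1 + U₀² sinh²(κw) / (4E(U₀ − E))]⁻¹ = 1/1046 = 0.000956.

T = 0.000956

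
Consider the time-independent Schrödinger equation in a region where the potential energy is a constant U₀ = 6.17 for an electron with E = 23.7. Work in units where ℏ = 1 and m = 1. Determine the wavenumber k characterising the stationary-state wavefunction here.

With E > U₀ the solution is oscillatory, ψ ∝ e^{±ikx} with k = √(2m(E − U₀))/ℏ.
k = √(2 × 1 × 17.53) = 5.921.

k = 5.92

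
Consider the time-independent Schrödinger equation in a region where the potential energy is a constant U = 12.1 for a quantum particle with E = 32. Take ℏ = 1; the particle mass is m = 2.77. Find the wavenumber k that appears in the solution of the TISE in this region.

k = 10.5

With E > U the solution is oscillatory, ψ ∝ e^{±ikx} with k = √(2m(E − U))/ℏ.
k = √(2 × 2.77 × 19.9) = 10.50.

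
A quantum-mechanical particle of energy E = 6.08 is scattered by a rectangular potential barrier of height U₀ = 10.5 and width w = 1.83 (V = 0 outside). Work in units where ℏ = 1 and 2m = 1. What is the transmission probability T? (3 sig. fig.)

T = 0.00177

Since E < U₀ the interior solution is evanescent with decay constant κ = √(2m(U₀ − E))/ℏ = 2.102.
κw = 3.847, sinh(κw) = 23.42.
Matching ψ, ψ′ at both faces gives T = [1 + U₀² sinh²(κw) / (4E(U₀ − E))]⁻¹ = 1/563.7 = 0.00177.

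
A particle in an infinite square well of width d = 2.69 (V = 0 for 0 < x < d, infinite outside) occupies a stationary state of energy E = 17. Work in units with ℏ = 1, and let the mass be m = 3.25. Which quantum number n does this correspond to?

n = 9

From E_n = n²π²ℏ²/(2md²) invert to n = √(2md²E)/(πℏ).
n = (2.69/π) × √(2 × 3.25 × 17) = 9.001 → n = 9.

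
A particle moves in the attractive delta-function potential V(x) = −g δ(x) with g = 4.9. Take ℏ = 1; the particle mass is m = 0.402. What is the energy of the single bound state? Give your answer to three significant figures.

For x ≠ 0 the bound state is ψ ∝ e^{−κ|x|}; integrating the TISE across the delta gives the cusp condition 2κ = 2mg/ℏ², so κ = 1.970.
Then E = −ℏ²κ²/(2m) = −mg²/(2ℏ²) = -4.826.

E = -4.83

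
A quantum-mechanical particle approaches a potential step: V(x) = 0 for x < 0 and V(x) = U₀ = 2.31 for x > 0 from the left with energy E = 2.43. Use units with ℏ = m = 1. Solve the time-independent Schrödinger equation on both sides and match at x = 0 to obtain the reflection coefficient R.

The wavenumbers are k₁ = √(2mE)/ℏ = 2.205 on the left and k₂ = √(2m(E − U₀))/ℏ = 0.4899 on the right.
Matching ψ and ψ′ at x = 0 gives r = (k₁ − k₂)/(k₁ + k₂), so R = r² = 0.4050 and T = 1 − R = 0.5950.

R = 0.405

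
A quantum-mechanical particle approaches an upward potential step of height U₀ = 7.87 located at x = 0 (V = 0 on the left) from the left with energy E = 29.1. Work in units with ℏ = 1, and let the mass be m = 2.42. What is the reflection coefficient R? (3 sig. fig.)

The wavenumbers are k₁ = √(2mE)/ℏ = 11.87 on the left and k₂ = √(2m(E − U₀))/ℏ = 10.14 on the right.
Matching ψ and ψ′ at x = 0 gives r = (k₁ − k₂)/(k₁ + k₂), so R = r² = 0.006189 and T = 1 − R = 0.9938.

R = 0.00619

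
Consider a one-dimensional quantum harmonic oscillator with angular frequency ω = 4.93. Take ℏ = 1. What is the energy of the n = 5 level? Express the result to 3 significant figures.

The oscillator eigenvalues are E_n = ℏω(n + ½), so E_5 = 4.93 × 5.5 = 27.12.

E = 27.1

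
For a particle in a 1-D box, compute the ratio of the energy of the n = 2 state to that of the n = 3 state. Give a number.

0.444444

E_n = n²π²ℏ²/(2mL²) so the ratio is n₂²/n₁² = 4/9 = 0.444444.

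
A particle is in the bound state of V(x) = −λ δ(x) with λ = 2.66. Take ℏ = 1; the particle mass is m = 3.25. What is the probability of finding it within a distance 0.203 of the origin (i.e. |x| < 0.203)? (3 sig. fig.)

P = 0.970

The normalised bound state is ψ = √κ e^{−κ|x|} with κ = mλ/ℏ² = 8.645.
P(|x| < d) = ∫_{−d}^{d} κ e^{−2κ|x|} dx = 1 − e^{−2κd} = 1 − e^{−3.510} = 0.9701.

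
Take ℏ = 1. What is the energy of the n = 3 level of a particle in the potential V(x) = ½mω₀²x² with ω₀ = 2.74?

E = 9.59

Using E_n = (n + ½)ℏω₀: E_3 = 3.5 × 2.74 = 9.590.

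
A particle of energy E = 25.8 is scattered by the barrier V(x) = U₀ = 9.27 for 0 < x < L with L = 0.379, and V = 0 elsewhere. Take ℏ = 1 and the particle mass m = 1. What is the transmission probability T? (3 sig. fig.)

T = 0.967

Above the barrier the interior wavenumber is k₂ = √(2m(E − U₀))/ℏ = 5.750, giving phase k₂L = 2.179.
T = [1 + U₀² sin²(k₂L) / (4E(E − U₀))]⁻¹ = 1/1.034 = 0.967.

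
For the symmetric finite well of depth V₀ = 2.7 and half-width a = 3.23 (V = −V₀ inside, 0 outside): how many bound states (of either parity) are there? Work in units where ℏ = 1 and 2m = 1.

Define the well-strength parameter z₀ = (a/ℏ)√(2mV₀) = 3.23 × √(2·0.5·2.7) = 5.307.
A new bound state (alternating even/odd) appears each time z₀ passes a multiple of π/2, so N = ⌊2z₀/π⌋ + 1 = ⌊3.379⌋ + 1 = 4.

N = 4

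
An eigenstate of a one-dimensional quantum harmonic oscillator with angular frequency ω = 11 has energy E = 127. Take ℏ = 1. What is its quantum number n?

Invert E_n = (n + ½)ℏω: n = E/ℏω − ½ = 11.045, so n = 11.

n = 11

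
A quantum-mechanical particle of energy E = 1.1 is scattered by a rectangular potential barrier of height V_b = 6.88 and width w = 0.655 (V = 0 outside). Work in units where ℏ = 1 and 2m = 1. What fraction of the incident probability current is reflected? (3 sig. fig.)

Since E < V_b the interior solution is evanescent with decay constant κ = √(2m(V_b − E))/ℏ = 2.404.
κw = 1.575, sinh(κw) = 2.311.
Matching ψ, ψ′ at both faces gives T = [1 + V_b² sinh²(κw) / (4E(V_b − E))]⁻¹ = 1/10.94 = 0.0914.
R = 1 − T = 0.909.

R = 0.909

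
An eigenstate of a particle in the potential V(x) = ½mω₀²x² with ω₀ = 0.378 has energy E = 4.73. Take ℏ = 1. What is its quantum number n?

n = 12

E_n = ℏω₀(n + ½) ⇒ n = E/(ℏω₀) − ½ = 4.73/0.378 − 0.5 = 12.013 → n = 12.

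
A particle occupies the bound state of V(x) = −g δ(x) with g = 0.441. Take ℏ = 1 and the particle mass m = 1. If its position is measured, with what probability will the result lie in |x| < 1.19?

P = 0.650

The normalised bound state is ψ = √κ e^{−κ|x|} with κ = mg/ℏ² = 0.4410.
P(|x| < d) = ∫_{−d}^{d} κ e^{−2κ|x|} dx = 1 − e^{−2κd} = 1 − e^{−1.050} = 0.6499.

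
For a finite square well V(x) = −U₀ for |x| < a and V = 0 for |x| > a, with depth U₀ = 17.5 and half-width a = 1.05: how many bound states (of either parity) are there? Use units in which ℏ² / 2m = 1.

N = 3

The dimensionless depth is z₀ = a√(2mU₀)/ℏ = 1.05 × √(17.50) = 4.392.
A new bound state (alternating even/odd) appears each time z₀ passes a multiple of π/2, so N = ⌊2z₀/π⌋ + 1 = ⌊2.796⌋ + 1 = 3.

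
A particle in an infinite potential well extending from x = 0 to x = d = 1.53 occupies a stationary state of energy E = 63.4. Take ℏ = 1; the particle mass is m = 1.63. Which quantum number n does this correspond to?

n = 7

For an infinite well E_n = n²π²ℏ²/(2md²), so n = (d/πℏ)√(2mE).
n = (1.53/π) × √(2 × 1.63 × 63.4) = 7.002 → n = 7.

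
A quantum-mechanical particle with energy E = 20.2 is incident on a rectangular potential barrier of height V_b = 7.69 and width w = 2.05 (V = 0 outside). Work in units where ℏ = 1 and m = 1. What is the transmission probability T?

T = 0.969

E > V_b: inside the barrier k₂ = √(2m(E − V_b))/ℏ = 5.002, k₂w = 10.25.
Matching at both interfaces gives T⁻¹ = 1 + V_b² sin²(k₂w) / [4E(E − V_b)] = 1.032, hence T = 0.969.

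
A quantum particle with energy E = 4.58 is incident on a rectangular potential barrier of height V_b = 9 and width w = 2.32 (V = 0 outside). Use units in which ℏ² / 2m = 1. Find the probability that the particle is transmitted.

T = 0.000232

Since E < V_b the interior solution is evanescent with decay constant κ = √(2m(V_b − E))/ℏ = 2.102.
κw = 4.878, sinh(κw) = 65.65.
The exact tunnelling result is T⁻¹ = 1 + V_b² sinh²(κw) / [4E(V_b − E)] = 4312, so T = 0.000232.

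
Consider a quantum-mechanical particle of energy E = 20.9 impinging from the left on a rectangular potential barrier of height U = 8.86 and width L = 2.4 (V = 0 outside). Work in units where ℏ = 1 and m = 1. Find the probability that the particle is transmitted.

T = 0.962

E > U: inside the barrier k₂ = √(2m(E − U))/ℏ = 4.907, k₂L = 11.78.
Matching at both interfaces gives T⁻¹ = 1 + U² sin²(k₂L) / [4E(E − U)] = 1.039, hence T = 0.962.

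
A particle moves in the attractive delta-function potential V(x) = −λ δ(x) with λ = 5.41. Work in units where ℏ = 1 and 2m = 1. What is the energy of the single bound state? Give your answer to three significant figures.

For x ≠ 0 the bound state is ψ ∝ e^{−κ|x|}; integrating the TISE across the delta gives the cusp condition 2κ = 2mλ/ℏ², so κ = 2.705.
Then E = −ℏ²κ²/(2m) = −mλ²/(2ℏ²) = -7.317.

E = -7.32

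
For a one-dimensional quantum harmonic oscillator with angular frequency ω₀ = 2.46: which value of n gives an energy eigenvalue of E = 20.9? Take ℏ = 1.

n = 8

E_n = ℏω₀(n + ½) ⇒ n = E/(ℏω₀) − ½ = 20.9/2.46 − 0.5 = 7.996 → n = 8.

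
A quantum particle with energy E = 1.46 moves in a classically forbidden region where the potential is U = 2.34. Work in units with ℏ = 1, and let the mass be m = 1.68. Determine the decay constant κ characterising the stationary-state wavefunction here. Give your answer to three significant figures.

κ = 1.72

Since E < U the TISE in this region is ψ'' = κ²ψ with κ = √(2m(U − E))/ℏ.
κ = √(2 × 1.68 × 0.88) = 1.720.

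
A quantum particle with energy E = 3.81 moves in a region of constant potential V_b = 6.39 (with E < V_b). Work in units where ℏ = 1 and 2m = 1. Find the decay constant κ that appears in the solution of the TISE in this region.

Since E < V_b the TISE in this region is ψ'' = κ²ψ with κ = √(2m(V_b − E))/ℏ.
κ = √(2 × 0.5 × 2.58) = 1.606.

κ = 1.61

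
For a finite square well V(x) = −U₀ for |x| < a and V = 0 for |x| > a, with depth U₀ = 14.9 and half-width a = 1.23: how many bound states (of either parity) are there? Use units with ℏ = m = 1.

N = 5

The dimensionless depth is z₀ = a√(2mU₀)/ℏ = 1.23 × √(29.80) = 6.714.
A new bound state (alternating even/odd) appears each time z₀ passes a multiple of π/2, so N = ⌊2z₀/π⌋ + 1 = ⌊4.275⌋ + 1 = 5.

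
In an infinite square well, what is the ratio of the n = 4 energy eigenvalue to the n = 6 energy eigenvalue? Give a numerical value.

Since E_n ∝ n², the ratio is (4/6)² = 0.444444.

0.444444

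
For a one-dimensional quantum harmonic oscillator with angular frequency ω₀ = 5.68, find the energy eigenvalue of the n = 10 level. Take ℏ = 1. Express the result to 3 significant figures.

E = 59.6

The oscillator eigenvalues are E_n = ℏω₀(n + ½), so E_10 = 5.68 × 10.5 = 59.64.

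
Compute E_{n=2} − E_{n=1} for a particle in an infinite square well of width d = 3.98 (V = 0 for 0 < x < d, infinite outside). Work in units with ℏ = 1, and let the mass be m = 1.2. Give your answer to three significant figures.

ΔE = 0.779

E_n = n²π²ℏ²/(2md²), so ΔE = (2² − 1²) π²ℏ²/(2md²).
ΔE = 3 × π² / (2 × 1.2 × 3.98²) = 0.7788.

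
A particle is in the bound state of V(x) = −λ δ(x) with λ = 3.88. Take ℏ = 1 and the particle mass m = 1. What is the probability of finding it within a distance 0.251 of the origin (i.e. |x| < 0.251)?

P = 0.857

The normalised bound state is ψ = √κ e^{−κ|x|} with κ = mλ/ℏ² = 3.880.
P(|x| < d) = ∫_{−d}^{d} κ e^{−2κ|x|} dx = 1 − e^{−2κd} = 1 − e^{−1.948} = 0.8574.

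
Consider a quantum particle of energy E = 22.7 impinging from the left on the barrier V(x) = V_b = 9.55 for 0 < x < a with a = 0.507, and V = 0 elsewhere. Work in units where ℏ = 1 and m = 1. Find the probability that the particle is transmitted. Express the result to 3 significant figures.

T = 0.980

E > V_b: inside the barrier k₂ = √(2m(E − V_b))/ℏ = 5.128, k₂a = 2.600.
Matching at both interfaces gives T⁻¹ = 1 + V_b² sin²(k₂a) / [4E(E − V_b)] = 1.020, hence T = 0.980.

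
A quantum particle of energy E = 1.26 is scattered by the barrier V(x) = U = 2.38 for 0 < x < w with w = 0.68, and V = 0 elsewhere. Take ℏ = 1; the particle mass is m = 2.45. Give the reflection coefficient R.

Since E < U the interior solution is evanescent with decay constant κ = √(2m(U − E))/ℏ = 2.343.
κw = 1.593, sinh(κw) = 2.358.
Matching ψ, ψ′ at both faces gives T = [1 + U² sinh²(κw) / (4E(U − E))]⁻¹ = 1/6.578 = 0.152.
R = 1 − T = 0.848.

R = 0.848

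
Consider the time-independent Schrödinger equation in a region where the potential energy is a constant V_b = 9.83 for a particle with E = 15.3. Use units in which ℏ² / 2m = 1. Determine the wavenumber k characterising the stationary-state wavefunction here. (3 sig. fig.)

k = 2.34

With E > V_b the solution is oscillatory, ψ ∝ e^{±ikx} with k = √(2m(E − V_b))/ℏ.
k = √(2 × 0.5 × 5.47) = 2.339.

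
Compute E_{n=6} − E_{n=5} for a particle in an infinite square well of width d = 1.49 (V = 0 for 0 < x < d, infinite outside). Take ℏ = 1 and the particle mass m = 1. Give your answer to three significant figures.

ΔE = 24.5

E_n = n²π²ℏ²/(2md²), so ΔE = (6² − 5²) π²ℏ²/(2md²).
ΔE = 11 × π² / (2 × 1 × 1.49²) = 24.45.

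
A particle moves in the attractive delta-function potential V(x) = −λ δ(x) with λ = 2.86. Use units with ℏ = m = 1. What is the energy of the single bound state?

For x ≠ 0 the bound state is ψ ∝ e^{−κ|x|}; integrating the TISE across the delta gives the cusp condition 2κ = 2mλ/ℏ², so κ = 2.860.
Then E = −ℏ²κ²/(2m) = −mλ²/(2ℏ²) = -4.090.

E = -4.09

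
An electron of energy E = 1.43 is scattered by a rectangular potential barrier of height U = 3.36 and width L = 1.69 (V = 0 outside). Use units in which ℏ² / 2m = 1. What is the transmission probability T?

T = 0.0351

E < U: inside the barrier ψ ∝ e^{±κx} with κ = √(2m(U − E))/ℏ = 1.389.
κL = 2.348, sinh(κL) = 5.184.
Matching ψ, ψ′ at both faces gives T = [1 + U² sinh²(κL) / (4E(U − E))]⁻¹ = 1/28.48 = 0.0351.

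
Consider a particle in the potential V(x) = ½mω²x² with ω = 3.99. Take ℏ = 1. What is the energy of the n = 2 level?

Using E_n = (n + ½)ℏω: E_2 = 2.5 × 3.99 = 9.975.

E = 9.98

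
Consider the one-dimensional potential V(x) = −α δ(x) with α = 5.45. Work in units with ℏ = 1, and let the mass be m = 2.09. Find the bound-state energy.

E = -31.0

For x ≠ 0 the bound state is ψ ∝ e^{−κ|x|}; integrating the TISE across the delta gives the cusp condition 2κ = 2mα/ℏ², so κ = 11.39.
Then E = −ℏ²κ²/(2m) = −mα²/(2ℏ²) = -31.04.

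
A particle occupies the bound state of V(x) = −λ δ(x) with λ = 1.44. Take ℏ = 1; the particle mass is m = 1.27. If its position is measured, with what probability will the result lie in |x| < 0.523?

The normalised bound state is ψ = √κ e^{−κ|x|} with κ = mλ/ℏ² = 1.829.
P(|x| < d) = ∫_{−d}^{d} κ e^{−2κ|x|} dx = 1 − e^{−2κd} = 1 − e^{−1.913} = 0.8524.

P = 0.852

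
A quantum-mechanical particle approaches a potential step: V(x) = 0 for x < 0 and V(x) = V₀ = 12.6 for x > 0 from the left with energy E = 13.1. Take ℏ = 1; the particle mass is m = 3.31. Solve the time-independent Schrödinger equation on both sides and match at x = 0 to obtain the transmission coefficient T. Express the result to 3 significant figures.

T = 0.547

The wavenumbers are k₁ = √(2mE)/ℏ = 9.312 on the left and k₂ = √(2m(E − V₀))/ℏ = 1.819 on the right.
Matching ψ and ψ′ at x = 0 gives r = (k₁ − k₂)/(k₁ + k₂), so R = r² = 0.4531 and T = 1 − R = 0.5469.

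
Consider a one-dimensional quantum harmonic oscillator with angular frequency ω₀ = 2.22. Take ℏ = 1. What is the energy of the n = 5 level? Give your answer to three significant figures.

Using E_n = (n + ½)ℏω₀: E_5 = 5.5 × 2.22 = 12.21.

E = 12.2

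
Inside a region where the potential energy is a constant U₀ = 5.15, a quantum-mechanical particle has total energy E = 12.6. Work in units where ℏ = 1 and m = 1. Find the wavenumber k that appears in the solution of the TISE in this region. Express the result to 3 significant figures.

With E > U₀ the solution is oscillatory, ψ ∝ e^{±ikx} with k = √(2m(E − U₀))/ℏ.
k = √(2 × 1 × 7.45) = 3.860.

k = 3.86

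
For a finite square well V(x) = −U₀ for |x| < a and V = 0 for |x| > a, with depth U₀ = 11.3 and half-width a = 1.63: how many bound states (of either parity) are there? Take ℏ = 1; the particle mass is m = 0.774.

N = 5

Define the well-strength parameter z₀ = (a/ℏ)√(2mU₀) = 1.63 × √(2·0.774·11.3) = 6.817.
A new bound state (alternating even/odd) appears each time z₀ passes a multiple of π/2, so N = ⌊2z₀/π⌋ + 1 = ⌊4.340⌋ + 1 = 5.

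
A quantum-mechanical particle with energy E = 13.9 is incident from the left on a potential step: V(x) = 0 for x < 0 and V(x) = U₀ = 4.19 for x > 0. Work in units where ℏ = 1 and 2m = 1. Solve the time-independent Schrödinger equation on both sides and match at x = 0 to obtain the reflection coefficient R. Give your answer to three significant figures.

R = 0.00800

The wavenumbers are k₁ = √(2mE)/ℏ = 3.728 on the left and k₂ = √(2m(E − U₀))/ℏ = 3.116 on the right.
Matching ψ and ψ′ at x = 0 gives r = (k₁ − k₂)/(k₁ + k₂), so R = r² = 0.008000 and T = 1 − R = 0.9920.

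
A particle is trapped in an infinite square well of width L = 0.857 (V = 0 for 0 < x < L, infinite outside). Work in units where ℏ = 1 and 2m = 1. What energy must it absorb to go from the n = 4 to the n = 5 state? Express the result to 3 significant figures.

ΔE = 121

E_n = n²π²ℏ²/(2mL²), so ΔE = (5² − 4²) π²ℏ²/(2mL²).
ΔE = 9 × π² / (2 × 0.5 × 0.857²) = 120.9.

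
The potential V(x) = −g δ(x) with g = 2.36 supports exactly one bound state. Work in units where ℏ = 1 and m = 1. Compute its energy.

E = -2.78

For x ≠ 0 the bound state is ψ ∝ e^{−κ|x|}; integrating the TISE across the delta gives the cusp condition 2κ = 2mg/ℏ², so κ = 2.360.
Then E = −ℏ²κ²/(2m) = −mg²/(2ℏ²) = -2.785.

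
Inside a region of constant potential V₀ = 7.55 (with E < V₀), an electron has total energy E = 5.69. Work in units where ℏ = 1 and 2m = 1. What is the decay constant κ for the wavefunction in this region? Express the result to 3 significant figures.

κ = 1.36

Since E < V₀ the TISE in this region is ψ'' = κ²ψ with κ = √(2m(V₀ − E))/ℏ.
κ = √(2 × 0.5 × 1.86) = 1.364.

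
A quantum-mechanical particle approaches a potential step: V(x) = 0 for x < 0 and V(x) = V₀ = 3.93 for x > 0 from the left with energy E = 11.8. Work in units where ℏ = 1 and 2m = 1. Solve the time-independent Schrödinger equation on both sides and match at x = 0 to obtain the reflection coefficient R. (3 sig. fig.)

R = 0.0102

On each side the TISE gives plane waves with k = √(2m(E − V))/ℏ: k₁ = √(2·½·11.8) = 3.435, k₂ = √(2·½·7.87) = 2.805.
Matching ψ and ψ′ at x = 0 gives r = (k₁ − k₂)/(k₁ + k₂), so R = r² = 0.01018 and T = 1 − R = 0.9898.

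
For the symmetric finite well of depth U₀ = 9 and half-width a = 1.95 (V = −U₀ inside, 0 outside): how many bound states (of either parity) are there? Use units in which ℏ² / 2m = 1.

N = 4

Define the well-strength parameter z₀ = (a/ℏ)√(2mU₀) = 1.95 × √(2·0.5·9) = 5.850.
The even/odd transcendental equations gain one root per π/2 in z₀, giving N = 1 + ⌊2z₀/π⌋ = 1 + ⌊3.724⌋ = 4.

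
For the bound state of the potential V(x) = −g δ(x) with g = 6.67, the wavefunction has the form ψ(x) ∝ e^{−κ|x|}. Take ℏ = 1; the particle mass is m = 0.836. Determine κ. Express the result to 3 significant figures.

Integrating the TISE across x = 0 gives the cusp condition ψ'(0⁺) − ψ'(0⁻) = −(2mg/ℏ²)ψ(0).
With ψ ∝ e^{−κ|x|} this yields −2κ = −2mg/ℏ², so κ = mg/ℏ² = 5.576.

κ = 5.58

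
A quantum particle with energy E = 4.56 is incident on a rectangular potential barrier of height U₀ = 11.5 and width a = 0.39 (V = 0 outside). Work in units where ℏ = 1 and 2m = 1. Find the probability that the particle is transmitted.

T = 0.392

E < U₀: inside the barrier ψ ∝ e^{±κx} with κ = √(2m(U₀ − E))/ℏ = 2.634.
κa = 1.027, sinh(κa) = 1.218.
Matching ψ, ψ′ at both faces gives T = [1 + U₀² sinh²(κa) / (4E(U₀ − E))]⁻¹ = 1/2.550 = 0.392.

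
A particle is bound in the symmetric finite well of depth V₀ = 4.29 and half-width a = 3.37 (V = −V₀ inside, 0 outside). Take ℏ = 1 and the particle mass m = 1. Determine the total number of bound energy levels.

N = 7

The dimensionless depth is z₀ = a√(2mV₀)/ℏ = 3.37 × √(8.580) = 9.871.
The even/odd transcendental equations gain one root per π/2 in z₀, giving N = 1 + ⌊2z₀/π⌋ = 1 + ⌊6.284⌋ = 7.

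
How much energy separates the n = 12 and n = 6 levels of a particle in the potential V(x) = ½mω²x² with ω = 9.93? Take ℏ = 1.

E_n = ℏω(n + ½), so ΔE = (12 − 6) ℏω = 6 × 9.93 = 59.58.

ΔE = 59.6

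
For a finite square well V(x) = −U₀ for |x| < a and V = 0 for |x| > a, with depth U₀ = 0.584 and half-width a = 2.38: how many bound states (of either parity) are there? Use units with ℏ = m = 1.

N = 2

Define the well-strength parameter z₀ = (a/ℏ)√(2mU₀) = 2.38 × √(2·1·0.584) = 2.572.
The even/odd transcendental equations gain one root per π/2 in z₀, giving N = 1 + ⌊2z₀/π⌋ = 1 + ⌊1.637⌋ = 2.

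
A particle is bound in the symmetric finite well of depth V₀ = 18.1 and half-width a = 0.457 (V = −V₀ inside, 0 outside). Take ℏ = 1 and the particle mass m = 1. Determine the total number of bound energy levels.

N = 2

The dimensionless depth is z₀ = a√(2mV₀)/ℏ = 0.457 × √(36.20) = 2.750.
The even/odd transcendental equations gain one root per π/2 in z₀, giving N = 1 + ⌊2z₀/π⌋ = 1 + ⌊1.750⌋ = 2.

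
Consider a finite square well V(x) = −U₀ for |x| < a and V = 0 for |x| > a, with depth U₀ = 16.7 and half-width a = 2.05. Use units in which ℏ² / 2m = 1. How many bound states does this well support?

N = 6

Define the well-strength parameter z₀ = (a/ℏ)√(2mU₀) = 2.05 × √(2·0.5·16.7) = 8.377.
A new bound state (alternating even/odd) appears each time z₀ passes a multiple of π/2, so N = ⌊2z₀/π⌋ + 1 = ⌊5.333⌋ + 1 = 6.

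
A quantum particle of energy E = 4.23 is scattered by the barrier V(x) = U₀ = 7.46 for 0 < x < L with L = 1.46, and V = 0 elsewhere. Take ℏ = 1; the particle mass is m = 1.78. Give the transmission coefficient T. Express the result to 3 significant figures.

E < U₀: inside the barrier ψ ∝ e^{±κx} with κ = √(2m(U₀ − E))/ℏ = 3.391.
κL = 4.951, sinh(κL) = 70.64.
Matching ψ, ψ′ at both faces gives T = [1 + U₀² sinh²(κL) / (4E(U₀ − E))]⁻¹ = 1/5083 = 0.000197.

T = 0.000197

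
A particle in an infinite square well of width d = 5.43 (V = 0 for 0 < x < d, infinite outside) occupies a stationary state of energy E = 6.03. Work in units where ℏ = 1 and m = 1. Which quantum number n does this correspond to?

From E_n = n²π²ℏ²/(2md²) invert to n = √(2md²E)/(πℏ).
n = (5.43/π) × √(2 × 1 × 6.03) = 6.002 → n = 6.

n = 6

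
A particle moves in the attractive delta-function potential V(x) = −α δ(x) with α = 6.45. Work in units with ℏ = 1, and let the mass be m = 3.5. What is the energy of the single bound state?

The bound state is ψ(x) = √κ e^{−κ|x|}. The derivative jump ψ'(0⁺) − ψ'(0⁻) = −(2mα/ℏ²)ψ(0) fixes κ = mα/ℏ² = 22.58.
Then E = −ℏ²κ²/(2m) = −mα²/(2ℏ²) = -72.80.

E = -72.8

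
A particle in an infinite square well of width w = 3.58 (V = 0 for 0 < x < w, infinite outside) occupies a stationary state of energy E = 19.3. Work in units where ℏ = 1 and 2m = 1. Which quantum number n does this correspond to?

From E_n = n²π²ℏ²/(2mw²) invert to n = √(2mw²E)/(πℏ).
n = (3.58/π) × √(2 × 0.5 × 19.3) = 5.006 → n = 5.

n = 5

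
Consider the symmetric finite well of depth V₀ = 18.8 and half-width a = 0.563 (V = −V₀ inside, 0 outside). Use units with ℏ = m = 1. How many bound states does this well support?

Define the well-strength parameter z₀ = (a/ℏ)√(2mV₀) = 0.563 × √(2·1·18.8) = 3.452.
The even/odd transcendental equations gain one root per π/2 in z₀, giving N = 1 + ⌊2z₀/π⌋ = 1 + ⌊2.198⌋ = 3.

N = 3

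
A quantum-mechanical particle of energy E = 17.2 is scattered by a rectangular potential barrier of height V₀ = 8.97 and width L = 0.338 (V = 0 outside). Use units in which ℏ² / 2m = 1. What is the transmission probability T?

E > V₀: inside the barrier k₂ = √(2m(E − V₀))/ℏ = 2.869, k₂L = 0.9697.
T = [1 + V₀² sin²(k₂L) / (4E(E − V₀))]⁻¹ = 1/1.097 = 0.912.

T = 0.912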